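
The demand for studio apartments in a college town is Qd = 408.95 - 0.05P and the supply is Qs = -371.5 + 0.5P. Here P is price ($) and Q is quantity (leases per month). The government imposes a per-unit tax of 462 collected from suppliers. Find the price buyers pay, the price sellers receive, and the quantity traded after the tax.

P_b = 1839, P_s = 1377, Q = 317

Suppliers keep P_s = P_b - 462 per unit, so supply in terms of the buyer price is Qs = -602.5 + 0.5P_b.
Market clearing requires 408.95 - 0.05P_b = -602.5 + 0.5P_b; hence 1011.45 = 0.55P_b and P_b = 1839.
So P_s = 1377 and the quantity traded is Q = 408.95 - 0.05(1839) = 317.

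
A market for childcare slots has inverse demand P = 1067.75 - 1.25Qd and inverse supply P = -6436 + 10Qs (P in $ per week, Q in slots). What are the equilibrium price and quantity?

P* = 234, Q* = 667

Rewriting in direct form: Qd = 854.2 - 0.8P and Qs = 643.6 + 0.1P.
The market clears where 854.2 - 0.8P = 643.6 + 0.1P. Rearranging, 0.9P = 210.6, hence P* = 234.
Plugging P* into demand: Q* = 854.2 - 0.8(234) = 667.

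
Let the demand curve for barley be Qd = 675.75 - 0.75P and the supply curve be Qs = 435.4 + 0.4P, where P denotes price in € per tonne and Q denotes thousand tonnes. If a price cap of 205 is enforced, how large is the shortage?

Shortage = 4.6

At P = 205: Qd = 522 and Qs = 517.4.
Shortage = Qd - Qs = 522 - 517.4 = 4.6.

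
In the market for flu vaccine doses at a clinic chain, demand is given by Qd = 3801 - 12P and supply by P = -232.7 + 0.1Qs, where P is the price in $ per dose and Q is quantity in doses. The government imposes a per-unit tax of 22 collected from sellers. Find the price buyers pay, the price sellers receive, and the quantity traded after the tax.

P_b = 77, P_s = 55, Q = 2877

In direct form, Qs = 2327 + 10P.
With a tax of 22 on sellers, they supply based on the net price P_s = P_b - 22, so Qs = 2107 + 10P_b.
Set Qd = Qs: 3801 - 12P_b = 2107 + 10P_b, so 1694 = 22P_b and P_b = 77.
Then P_s = 77 - 22 = 55 and Q = 3801 - 12(77) = 2877.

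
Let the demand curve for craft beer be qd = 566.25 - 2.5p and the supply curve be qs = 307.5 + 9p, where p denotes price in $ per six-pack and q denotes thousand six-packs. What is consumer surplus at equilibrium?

Consumer surplus = 52020

Equating demand and supply, 566.25 - 2.5p = 307.5 + 9p gives 11.5p = 258.75, so p* = 22.5.
Plugging p* into demand: q* = 566.25 - 2.5(22.5) = 510.
Demand choke price (qd = 0): p = 566.25/2.5 = 226.5. Consumer surplus = ½ × (226.5 - 22.5) × 510 = 52020.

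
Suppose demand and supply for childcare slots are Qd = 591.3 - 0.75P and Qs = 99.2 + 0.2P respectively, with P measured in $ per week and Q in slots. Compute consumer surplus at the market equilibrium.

Consumer surplus = 27418.56

Equating demand and supply, 591.3 - 0.75P = 99.2 + 0.2P gives 0.95P = 492.1, so P* = 518.
Substitute back: Q* = 591.3 - 0.75(518) = 202.8.
Demand choke price (Qd = 0): P = 591.3/0.75 = 788.4. Consumer surplus = ½ × (788.4 - 518) × 202.8 = 27418.56.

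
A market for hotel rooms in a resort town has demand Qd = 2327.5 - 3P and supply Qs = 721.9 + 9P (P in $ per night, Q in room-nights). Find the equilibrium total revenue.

At equilibrium Qd = Qs, so 2327.5 - 3P = 721.9 + 9P; collecting terms, 1605.6 = 12P and P* = 133.8.
Plugging P* into demand: Q* = 2327.5 - 3(133.8) = 1926.1.
Total revenue = P* × Q* = 133.8 × 1926.1 = 257712.18.

Total revenue = 257712.18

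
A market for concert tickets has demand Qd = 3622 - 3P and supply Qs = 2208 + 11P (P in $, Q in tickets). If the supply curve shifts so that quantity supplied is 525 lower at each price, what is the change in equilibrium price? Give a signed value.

ΔP = 37.5

Set Qd = Qs: 3622 - 3P = 2208 + 11P, so 1414 = 14P and P* = 101.
Then Q* = 3622 - 3(101) = 3319.
After the shift, supply is Qs = 1683 + 11P.
New equilibrium: 1939 = 14P, so P = 138.5 and Q = 3206.5.
ΔP = 138.5 - 101 = 37.5.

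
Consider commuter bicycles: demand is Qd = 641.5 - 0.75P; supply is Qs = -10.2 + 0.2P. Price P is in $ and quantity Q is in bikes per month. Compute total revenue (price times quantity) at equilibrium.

At equilibrium Qd = Qs, so 641.5 - 0.75P = -10.2 + 0.2P; collecting terms, 651.7 = 0.95P and P* = 686.
Substitute back: Q* = 641.5 - 0.75(686) = 127.
Total revenue = P* × Q* = 686 × 127 = 87122.

Total revenue = 87122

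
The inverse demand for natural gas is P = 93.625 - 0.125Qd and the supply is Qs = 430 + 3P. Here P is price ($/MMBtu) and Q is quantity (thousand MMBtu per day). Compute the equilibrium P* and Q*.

P* = 29, Q* = 517

Inverting to quantity form: Qd = 749 - 8P.
Equating demand and supply, 749 - 8P = 430 + 3P gives 11P = 319, so P* = 29.
Substitute back: Q* = 749 - 8(29) = 517.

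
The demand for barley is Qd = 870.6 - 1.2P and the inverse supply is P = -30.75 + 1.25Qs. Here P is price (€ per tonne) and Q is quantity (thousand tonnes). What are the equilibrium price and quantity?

Solving each curve for Q: Qs = 24.6 + 0.8P.
The market clears where 870.6 - 1.2P = 24.6 + 0.8P. Rearranging, 2P = 846, hence P* = 423.
Plugging P* into demand: Q* = 870.6 - 1.2(423) = 363.

P* = 423, Q* = 363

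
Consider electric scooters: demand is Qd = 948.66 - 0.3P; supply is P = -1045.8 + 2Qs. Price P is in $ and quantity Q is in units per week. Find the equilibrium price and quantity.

In direct form, Qs = 522.9 + 0.5P.
The market clears where 948.66 - 0.3P = 522.9 + 0.5P. Rearranging, 0.8P = 425.76, hence P* = 532.2.
Substitute back: Q* = 948.66 - 0.3(532.2) = 789.

P* = 532.2, Q* = 789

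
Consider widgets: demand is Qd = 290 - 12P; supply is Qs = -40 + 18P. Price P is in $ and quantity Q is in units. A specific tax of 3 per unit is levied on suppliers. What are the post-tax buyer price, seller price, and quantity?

P_b = 12.8, P_s = 9.8, Q = 136.4

With a tax of 3 on suppliers, they supply based on the net price P_s = P_b - 3, so Qs = -94 + 18P_b.
Market clearing requires 290 - 12P_b = -94 + 18P_b; hence 384 = 30P_b and P_b = 12.8.
Then P_s = 12.8 - 3 = 9.8 and Q = 290 - 12(12.8) = 136.4.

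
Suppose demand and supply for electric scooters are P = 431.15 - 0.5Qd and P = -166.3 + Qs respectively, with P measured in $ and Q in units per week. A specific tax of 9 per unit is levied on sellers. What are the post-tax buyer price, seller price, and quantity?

P_b = 235, P_s = 226, Q = 392.3

Inverting to quantity form: Qd = 862.3 - 2P and Qs = 166.3 + P.
The tax drives a wedge P_b - P_s = 9. Substituting P_s = P_b - 9 into supply: Qs = 157.3 + P_b.
Equate demand and the shifted supply: 862.3 - 2P_b = 157.3 + P_b, giving 3P_b = 705, so P_b = 235.
So P_s = 226 and the quantity traded is Q = 862.3 - 2(235) = 392.3.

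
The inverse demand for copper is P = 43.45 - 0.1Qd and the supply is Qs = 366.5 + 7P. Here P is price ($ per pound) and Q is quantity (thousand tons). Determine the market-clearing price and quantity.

In direct form, Qd = 434.5 - 10P.
At equilibrium Qd = Qs, so 434.5 - 10P = 366.5 + 7P; collecting terms, 68 = 17P and P* = 4.
Plugging P* into demand: Q* = 434.5 - 10(4) = 394.5.

P* = 4, Q* = 394.5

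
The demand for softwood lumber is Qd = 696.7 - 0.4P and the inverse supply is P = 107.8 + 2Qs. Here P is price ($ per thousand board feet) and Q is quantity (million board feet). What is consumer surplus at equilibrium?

Consumer surplus = 164802.0125

Inverting to quantity form: Qs = -53.9 + 0.5P.
At equilibrium Qd = Qs, so 696.7 - 0.4P = -53.9 + 0.5P; collecting terms, 750.6 = 0.9P and P* = 834.
Then Q* = 696.7 - 0.4(834) = 363.1.
Demand choke price (Qd = 0): P = 696.7/0.4 = 1741.75. Consumer surplus = ½ × (1741.75 - 834) × 363.1 = 164802.0125.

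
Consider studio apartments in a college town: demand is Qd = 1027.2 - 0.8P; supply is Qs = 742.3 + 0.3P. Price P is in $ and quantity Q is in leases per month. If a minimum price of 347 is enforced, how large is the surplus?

With P fixed at 347, quantity demanded is 749.6 and quantity supplied is 846.4.
Surplus = Qs - Qd = 846.4 - 749.6 = 96.8.

Surplus = 96.8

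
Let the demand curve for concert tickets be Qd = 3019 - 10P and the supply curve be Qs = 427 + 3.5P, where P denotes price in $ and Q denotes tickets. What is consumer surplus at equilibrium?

At equilibrium Qd = Qs, so 3019 - 10P = 427 + 3.5P; collecting terms, 2592 = 13.5P and P* = 192.
Substitute back: Q* = 3019 - 10(192) = 1099.
Demand choke price (Qd = 0): P = 3019/10 = 301.9. Consumer surplus = ½ × (301.9 - 192) × 1099 = 60390.05.

Consumer surplus = 60390.05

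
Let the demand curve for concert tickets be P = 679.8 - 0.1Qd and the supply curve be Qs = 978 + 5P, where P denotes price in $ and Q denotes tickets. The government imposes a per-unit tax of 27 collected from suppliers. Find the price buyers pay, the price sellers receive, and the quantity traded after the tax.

P_b = 397, P_s = 370, Q = 2828

Inverting to quantity form: Qd = 6798 - 10P.
Suppliers keep P_s = P_b - 27 per unit, so supply in terms of the buyer price is Qs = 843 + 5P_b.
Market clearing requires 6798 - 10P_b = 843 + 5P_b; hence 5955 = 15P_b and P_b = 397.
Then P_s = 397 - 27 = 370 and Q = 6798 - 10(397) = 2828.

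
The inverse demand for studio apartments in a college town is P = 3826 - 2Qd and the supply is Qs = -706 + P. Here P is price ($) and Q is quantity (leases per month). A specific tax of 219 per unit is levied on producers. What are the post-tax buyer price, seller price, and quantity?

P_b = 1892, P_s = 1673, Q = 967

Solving each curve for Q: Qd = 1913 - 0.5P.
With a tax of 219 on producers, they supply based on the net price P_s = P_b - 219, so Qs = -925 + P_b.
Set Qd = Qs: 1913 - 0.5P_b = -925 + P_b, so 2838 = 1.5P_b and P_b = 1892.
So P_s = 1673 and the quantity traded is Q = 1913 - 0.5(1892) = 967.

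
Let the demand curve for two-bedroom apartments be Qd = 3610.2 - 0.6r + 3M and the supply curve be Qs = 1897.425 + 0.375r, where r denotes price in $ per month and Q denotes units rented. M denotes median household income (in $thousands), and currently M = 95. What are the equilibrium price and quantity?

With M = 95, demand is Qd = 3895.2 - 0.6r.
Set Qd = Qs: 3895.2 - 0.6r = 1897.425 + 0.375r, so 1997.775 = 0.975r and r* = 2049.
Substitute back: Q* = 3895.2 - 0.6(2049) = 2665.8.

r* = 2049, Q* = 2665.8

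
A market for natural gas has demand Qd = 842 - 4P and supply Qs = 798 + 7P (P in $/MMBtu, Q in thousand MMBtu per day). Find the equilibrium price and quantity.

P* = 4, Q* = 826

The market clears where 842 - 4P = 798 + 7P. Rearranging, 11P = 44, hence P* = 4.
Then Q* = 842 - 4(4) = 826.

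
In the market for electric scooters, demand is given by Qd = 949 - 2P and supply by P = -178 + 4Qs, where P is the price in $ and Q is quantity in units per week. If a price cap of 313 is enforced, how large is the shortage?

Shortage = 200.25

In direct form, Qs = 44.5 + 0.25P.
Evaluating both curves at the ceiling price 313 gives Qd = 323, Qs = 122.75.
Shortage = Qd - Qs = 323 - 122.75 = 200.25.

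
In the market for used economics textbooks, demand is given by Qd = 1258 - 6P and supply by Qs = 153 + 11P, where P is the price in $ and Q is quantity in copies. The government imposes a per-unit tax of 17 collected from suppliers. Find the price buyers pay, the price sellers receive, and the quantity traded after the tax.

P_b = 76, P_s = 59, Q = 802

With a tax of 17 on suppliers, they supply based on the net price P_s = P_b - 17, so Qs = -34 + 11P_b.
Set Qd = Qs: 1258 - 6P_b = -34 + 11P_b, so 1292 = 17P_b and P_b = 76.
So P_s = 59 and the quantity traded is Q = 1258 - 6(76) = 802.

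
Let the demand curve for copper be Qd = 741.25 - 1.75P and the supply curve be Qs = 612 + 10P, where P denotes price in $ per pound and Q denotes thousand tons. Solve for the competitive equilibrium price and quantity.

At equilibrium Qd = Qs, so 741.25 - 1.75P = 612 + 10P; collecting terms, 129.25 = 11.75P and P* = 11.
Then Q* = 741.25 - 1.75(11) = 722.

P* = 11, Q* = 722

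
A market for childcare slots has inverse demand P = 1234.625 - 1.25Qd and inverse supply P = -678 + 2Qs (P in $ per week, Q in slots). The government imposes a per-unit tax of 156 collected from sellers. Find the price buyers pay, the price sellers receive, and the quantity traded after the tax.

Inverting to quantity form: Qd = 987.7 - 0.8P and Qs = 339 + 0.5P.
The tax drives a wedge P_b - P_s = 156. Substituting P_s = P_b - 156 into supply: Qs = 261 + 0.5P_b.
Set Qd = Qs: 987.7 - 0.8P_b = 261 + 0.5P_b, so 726.7 = 1.3P_b and P_b = 559.
So P_s = 403 and the quantity traded is Q = 987.7 - 0.8(559) = 540.5.

P_b = 559, P_s = 403, Q = 540.5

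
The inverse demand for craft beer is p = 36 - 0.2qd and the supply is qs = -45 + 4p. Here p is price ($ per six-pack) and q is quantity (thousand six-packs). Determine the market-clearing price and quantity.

Rewriting in direct form: qd = 180 - 5p.
Equating demand and supply, 180 - 5p = -45 + 4p gives 9p = 225, so p* = 25.
Plugging p* into demand: q* = 180 - 5(25) = 55.

p* = 25, q* = 55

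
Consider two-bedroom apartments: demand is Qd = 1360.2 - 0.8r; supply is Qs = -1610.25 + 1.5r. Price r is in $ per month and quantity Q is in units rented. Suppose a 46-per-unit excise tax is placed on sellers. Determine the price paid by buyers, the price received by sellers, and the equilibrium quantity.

With a tax of 46 on sellers, they supply based on the net price r_s = r_b - 46, so Qs = -1679.25 + 1.5r_b.
Set Qd = Qs: 1360.2 - 0.8r_b = -1679.25 + 1.5r_b, so 3039.45 = 2.3r_b and r_b = 1321.5.
So r_s = 1275.5 and the quantity traded is Q = 1360.2 - 0.8(1321.5) = 303.

r_b = 1321.5, r_s = 1275.5, Q = 303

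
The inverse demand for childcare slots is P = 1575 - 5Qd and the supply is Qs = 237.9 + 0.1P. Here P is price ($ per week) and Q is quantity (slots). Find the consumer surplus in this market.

Solving each curve for Q: Qd = 315 - 0.2P.
Equating demand and supply, 315 - 0.2P = 237.9 + 0.1P gives 0.3P = 77.1, so P* = 257.
From the demand curve, Q* = 315 - 0.2(257) = 263.6.
Demand choke price (Qd = 0): P = 315/0.2 = 1575. Consumer surplus = ½ × (1575 - 257) × 263.6 = 173712.4.

Consumer surplus = 173712.4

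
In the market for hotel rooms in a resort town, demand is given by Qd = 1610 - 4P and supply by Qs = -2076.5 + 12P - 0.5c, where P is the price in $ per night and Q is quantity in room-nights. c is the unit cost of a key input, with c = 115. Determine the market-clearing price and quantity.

With c = 115, supply is Qs = -2134 + 12P.
Set Qd = Qs: 1610 - 4P = -2134 + 12P, so 3744 = 16P and P* = 234.
Plugging P* into demand: Q* = 1610 - 4(234) = 674.

P* = 234, Q* = 674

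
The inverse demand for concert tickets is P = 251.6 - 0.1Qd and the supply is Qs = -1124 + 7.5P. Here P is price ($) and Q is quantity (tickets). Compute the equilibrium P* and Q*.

Solving each curve for Q: Qd = 2516 - 10P.
Equating demand and supply, 2516 - 10P = -1124 + 7.5P gives 17.5P = 3640, so P* = 208.
Substitute back: Q* = 2516 - 10(208) = 436.

P* = 208, Q* = 436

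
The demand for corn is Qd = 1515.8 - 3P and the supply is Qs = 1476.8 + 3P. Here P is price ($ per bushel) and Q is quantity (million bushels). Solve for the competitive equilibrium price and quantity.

P* = 6.5, Q* = 1496.3

The market clears where 1515.8 - 3P = 1476.8 + 3P. Rearranging, 6P = 39, hence P* = 6.5.
Substitute back: Q* = 1515.8 - 3(6.5) = 1496.3.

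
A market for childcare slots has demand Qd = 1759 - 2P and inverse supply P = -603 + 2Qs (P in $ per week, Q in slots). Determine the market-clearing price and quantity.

Solving each curve for Q: Qs = 301.5 + 0.5P.
Equating demand and supply, 1759 - 2P = 301.5 + 0.5P gives 2.5P = 1457.5, so P* = 583.
From the demand curve, Q* = 1759 - 2(583) = 593.

P* = 583, Q* = 593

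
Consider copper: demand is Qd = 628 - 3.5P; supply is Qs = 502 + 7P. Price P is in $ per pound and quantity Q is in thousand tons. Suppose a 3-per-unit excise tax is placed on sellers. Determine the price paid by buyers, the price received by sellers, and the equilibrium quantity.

The tax drives a wedge P_b - P_s = 3. Substituting P_s = P_b - 3 into supply: Qs = 481 + 7P_b.
Market clearing requires 628 - 3.5P_b = 481 + 7P_b; hence 147 = 10.5P_b and P_b = 14.
Then P_s = 14 - 3 = 11 and Q = 628 - 3.5(14) = 579.

P_b = 14, P_s = 11, Q = 579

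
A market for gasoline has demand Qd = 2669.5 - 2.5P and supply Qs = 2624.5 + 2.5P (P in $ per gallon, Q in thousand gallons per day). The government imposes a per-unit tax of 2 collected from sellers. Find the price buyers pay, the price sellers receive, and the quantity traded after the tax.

With a tax of 2 on sellers, they supply based on the net price P_s = P_b - 2, so Qs = 2619.5 + 2.5P_b.
Set Qd = Qs: 2669.5 - 2.5P_b = 2619.5 + 2.5P_b, so 50 = 5P_b and P_b = 10.
Then P_s = 10 - 2 = 8 and Q = 2669.5 - 2.5(10) = 2644.5.

P_b = 10, P_s = 8, Q = 2644.5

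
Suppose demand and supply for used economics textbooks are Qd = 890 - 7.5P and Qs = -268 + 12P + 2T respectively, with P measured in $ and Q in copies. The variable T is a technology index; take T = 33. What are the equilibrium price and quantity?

With T = 33, supply is Qs = -202 + 12P.
The market clears where 890 - 7.5P = -202 + 12P. Rearranging, 19.5P = 1092, hence P* = 56.
Then Q* = 890 - 7.5(56) = 470.

P* = 56, Q* = 470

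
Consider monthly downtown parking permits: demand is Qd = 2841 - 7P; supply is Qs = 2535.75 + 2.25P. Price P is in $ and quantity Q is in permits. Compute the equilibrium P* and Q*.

Set Qd = Qs: 2841 - 7P = 2535.75 + 2.25P, so 305.25 = 9.25P and P* = 33.
From the demand curve, Q* = 2841 - 7(33) = 2610.

P* = 33, Q* = 2610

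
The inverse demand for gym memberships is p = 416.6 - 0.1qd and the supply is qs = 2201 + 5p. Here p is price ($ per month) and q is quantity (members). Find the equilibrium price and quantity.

p* = 131, q* = 2856

Inverting to quantity form: qd = 4166 - 10p.
The market clears where 4166 - 10p = 2201 + 5p. Rearranging, 15p = 1965, hence p* = 131.
From the demand curve, q* = 4166 - 10(131) = 2856.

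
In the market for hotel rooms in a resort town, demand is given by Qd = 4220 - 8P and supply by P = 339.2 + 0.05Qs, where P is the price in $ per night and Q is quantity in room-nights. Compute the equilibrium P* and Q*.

Solving each curve for Q: Qs = -6784 + 20P.
The market clears where 4220 - 8P = -6784 + 20P. Rearranging, 28P = 11004, hence P* = 393.
Substitute back: Q* = 4220 - 8(393) = 1076.

P* = 393, Q* = 1076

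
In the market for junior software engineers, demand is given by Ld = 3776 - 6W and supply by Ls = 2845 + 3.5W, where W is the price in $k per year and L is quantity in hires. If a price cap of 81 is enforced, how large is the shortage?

With W fixed at 81, quantity demanded is 3290 and quantity supplied is 3128.5.
Shortage = Ld - Ls = 3290 - 3128.5 = 161.5.

Shortage = 161.5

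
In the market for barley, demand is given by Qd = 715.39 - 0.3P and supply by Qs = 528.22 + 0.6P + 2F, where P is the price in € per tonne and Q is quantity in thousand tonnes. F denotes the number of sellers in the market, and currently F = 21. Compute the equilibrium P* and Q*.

P* = 161.3, Q* = 667

With F = 21, supply is Qs = 570.22 + 0.6P.
Set Qd = Qs: 715.39 - 0.3P = 570.22 + 0.6P, so 145.17 = 0.9P and P* = 161.3.
Then Q* = 715.39 - 0.3(161.3) = 667.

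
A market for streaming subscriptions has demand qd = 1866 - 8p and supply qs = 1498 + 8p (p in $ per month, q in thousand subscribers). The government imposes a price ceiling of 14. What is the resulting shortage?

Evaluating both curves at the ceiling price 14 gives qd = 1754, qs = 1610.
Shortage = qd - qs = 1754 - 1610 = 144.

Shortage = 144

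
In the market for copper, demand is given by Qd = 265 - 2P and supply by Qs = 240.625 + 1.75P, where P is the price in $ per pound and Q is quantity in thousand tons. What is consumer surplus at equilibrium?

Equating demand and supply, 265 - 2P = 240.625 + 1.75P gives 3.75P = 24.375, so P* = 6.5.
Then Q* = 265 - 2(6.5) = 252.
Demand choke price (Qd = 0): P = 265/2 = 132.5. Consumer surplus = ½ × (132.5 - 6.5) × 252 = 15876.

Consumer surplus = 15876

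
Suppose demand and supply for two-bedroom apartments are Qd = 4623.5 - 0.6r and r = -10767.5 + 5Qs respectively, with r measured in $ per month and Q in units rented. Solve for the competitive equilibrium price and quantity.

r* = 3087.5, Q* = 2771

In direct form, Qs = 2153.5 + 0.2r.
Equating demand and supply, 4623.5 - 0.6r = 2153.5 + 0.2r gives 0.8r = 2470, so r* = 3087.5.
Then Q* = 4623.5 - 0.6(3087.5) = 2771.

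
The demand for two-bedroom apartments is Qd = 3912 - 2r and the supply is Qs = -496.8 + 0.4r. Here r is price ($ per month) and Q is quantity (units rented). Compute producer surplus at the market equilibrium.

Set Qd = Qs: 3912 - 2r = -496.8 + 0.4r, so 4408.8 = 2.4r and r* = 1837.
Plugging r* into demand: Q* = 3912 - 2(1837) = 238.
Supply choke price (Qs = 0): r = 1242. Producer surplus = ½ × (1837 - 1242) × 238 = 70805.

Producer surplus = 70805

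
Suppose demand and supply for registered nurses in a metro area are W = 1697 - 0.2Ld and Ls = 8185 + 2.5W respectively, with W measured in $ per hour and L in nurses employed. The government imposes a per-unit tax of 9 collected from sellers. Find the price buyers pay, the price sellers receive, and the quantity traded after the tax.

W_b = 43, W_s = 34, L = 8270

Rewriting in direct form: Ld = 8485 - 5W.
Sellers keep W_s = W_b - 9 per unit, so supply in terms of the buyer price is Ls = 8162.5 + 2.5W_b.
Equate demand and the shifted supply: 8485 - 5W_b = 8162.5 + 2.5W_b, giving 7.5W_b = 322.5, so W_b = 43.
Then W_s = 43 - 9 = 34 and L = 8485 - 5(43) = 8270.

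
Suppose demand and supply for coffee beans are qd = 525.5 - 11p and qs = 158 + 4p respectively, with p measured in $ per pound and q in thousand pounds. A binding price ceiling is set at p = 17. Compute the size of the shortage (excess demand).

Evaluating both curves at the ceiling price 17 gives qd = 338.5, qs = 226.
Shortage = qd - qs = 338.5 - 226 = 112.5.

Shortage = 112.5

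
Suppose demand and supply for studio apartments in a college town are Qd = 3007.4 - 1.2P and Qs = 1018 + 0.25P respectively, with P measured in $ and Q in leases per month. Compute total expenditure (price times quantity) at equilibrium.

Total expenditure = 1867292

Equating demand and supply, 3007.4 - 1.2P = 1018 + 0.25P gives 1.45P = 1989.4, so P* = 1372.
Plugging P* into demand: Q* = 3007.4 - 1.2(1372) = 1361.
Total expenditure = P* × Q* = 1372 × 1361 = 1867292.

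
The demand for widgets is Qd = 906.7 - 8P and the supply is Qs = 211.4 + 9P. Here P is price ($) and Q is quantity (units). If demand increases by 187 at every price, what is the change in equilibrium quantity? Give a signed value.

Equating demand and supply, 906.7 - 8P = 211.4 + 9P gives 17P = 695.3, so P* = 40.9.
Substitute back: Q* = 906.7 - 8(40.9) = 579.5.
After the shift, demand is Qd = 1093.7 - 8P.
The new intersection has 882.3 = 17P, i.e. P = 51.9, Q = 678.5.
ΔQ = 678.5 - 579.5 = 99.

ΔQ = 99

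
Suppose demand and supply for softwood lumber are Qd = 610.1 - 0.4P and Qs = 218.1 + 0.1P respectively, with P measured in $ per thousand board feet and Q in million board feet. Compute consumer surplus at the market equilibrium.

The market clears where 610.1 - 0.4P = 218.1 + 0.1P. Rearranging, 0.5P = 392, hence P* = 784.
Substitute back: Q* = 610.1 - 0.4(784) = 296.5.
Demand choke price (Qd = 0): P = 610.1/0.4 = 1525.25. Consumer surplus = ½ × (1525.25 - 784) × 296.5 = 109890.3125.

Consumer surplus = 109890.3125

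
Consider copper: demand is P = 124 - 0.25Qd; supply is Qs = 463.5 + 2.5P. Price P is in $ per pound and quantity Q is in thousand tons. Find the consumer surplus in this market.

Consumer surplus = 28322

Rewriting in direct form: Qd = 496 - 4P.
Equating demand and supply, 496 - 4P = 463.5 + 2.5P gives 6.5P = 32.5, so P* = 5.
Substitute back: Q* = 496 - 4(5) = 476.
Demand choke price (Qd = 0): P = 496/4 = 124. Consumer surplus = ½ × (124 - 5) × 476 = 28322.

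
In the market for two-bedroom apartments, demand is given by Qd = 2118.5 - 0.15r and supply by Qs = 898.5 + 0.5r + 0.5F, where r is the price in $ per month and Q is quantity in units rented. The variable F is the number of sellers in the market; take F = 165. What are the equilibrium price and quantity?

With F = 165, supply is Qs = 981 + 0.5r.
Equating demand and supply, 2118.5 - 0.15r = 981 + 0.5r gives 0.65r = 1137.5, so r* = 1750.
Then Q* = 2118.5 - 0.15(1750) = 1856.

r* = 1750, Q* = 1856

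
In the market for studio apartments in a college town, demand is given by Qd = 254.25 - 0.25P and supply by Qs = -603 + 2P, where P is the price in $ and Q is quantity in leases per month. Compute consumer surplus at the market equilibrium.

At equilibrium Qd = Qs, so 254.25 - 0.25P = -603 + 2P; collecting terms, 857.25 = 2.25P and P* = 381.
From the demand curve, Q* = 254.25 - 0.25(381) = 159.
Demand choke price (Qd = 0): P = 254.25/0.25 = 1017. Consumer surplus = ½ × (1017 - 381) × 159 = 50562.

Consumer surplus = 50562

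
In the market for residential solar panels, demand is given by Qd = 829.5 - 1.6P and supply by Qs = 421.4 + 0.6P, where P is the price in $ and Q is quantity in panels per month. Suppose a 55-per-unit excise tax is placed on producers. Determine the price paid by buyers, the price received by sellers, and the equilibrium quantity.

P_b = 200.5, P_s = 145.5, Q = 508.7

Producers keep P_s = P_b - 55 per unit, so supply in terms of the buyer price is Qs = 388.4 + 0.6P_b.
Set Qd = Qs: 829.5 - 1.6P_b = 388.4 + 0.6P_b, so 441.1 = 2.2P_b and P_b = 200.5.
Then P_s = 200.5 - 55 = 145.5 and Q = 829.5 - 1.6(200.5) = 508.7.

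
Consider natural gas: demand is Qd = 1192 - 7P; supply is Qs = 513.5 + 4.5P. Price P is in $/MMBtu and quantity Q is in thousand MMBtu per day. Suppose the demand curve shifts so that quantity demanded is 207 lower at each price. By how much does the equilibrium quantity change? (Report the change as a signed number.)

Equating demand and supply, 1192 - 7P = 513.5 + 4.5P gives 11.5P = 678.5, so P* = 59.
Substitute back: Q* = 1192 - 7(59) = 779.
After the shift, demand is Qd = 985 - 7P.
New equilibrium: 471.5 = 11.5P, so P = 41 and Q = 698.
ΔQ = 698 - 779 = -81.

ΔQ = -81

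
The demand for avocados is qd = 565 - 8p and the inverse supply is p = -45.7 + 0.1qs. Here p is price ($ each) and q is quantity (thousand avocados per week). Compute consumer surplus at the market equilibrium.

Consumer surplus = 16705.5625

Rewriting in direct form: qs = 457 + 10p.
The market clears where 565 - 8p = 457 + 10p. Rearranging, 18p = 108, hence p* = 6.
Substitute back: q* = 565 - 8(6) = 517.
Demand choke price (qd = 0): p = 565/8 = 70.625. Consumer surplus = ½ × (70.625 - 6) × 517 = 16705.5625.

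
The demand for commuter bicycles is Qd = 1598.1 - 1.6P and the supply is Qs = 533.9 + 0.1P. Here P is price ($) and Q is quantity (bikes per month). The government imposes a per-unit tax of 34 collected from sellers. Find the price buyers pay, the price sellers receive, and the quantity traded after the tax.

P_b = 628, P_s = 594, Q = 593.3

With a tax of 34 on sellers, they supply based on the net price P_s = P_b - 34, so Qs = 530.5 + 0.1P_b.
Set Qd = Qs: 1598.1 - 1.6P_b = 530.5 + 0.1P_b, so 1067.6 = 1.7P_b and P_b = 628.
Then P_s = 628 - 34 = 594 and Q = 1598.1 - 1.6(628) = 593.3.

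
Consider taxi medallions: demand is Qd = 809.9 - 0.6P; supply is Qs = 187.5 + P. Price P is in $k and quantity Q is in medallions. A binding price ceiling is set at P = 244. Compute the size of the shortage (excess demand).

At P = 244: Qd = 663.5 and Qs = 431.5.
Shortage = Qd - Qs = 663.5 - 431.5 = 232.

Shortage = 232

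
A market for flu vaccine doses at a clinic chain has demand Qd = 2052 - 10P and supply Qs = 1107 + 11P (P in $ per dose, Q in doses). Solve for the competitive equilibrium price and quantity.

P* = 45, Q* = 1602

The market clears where 2052 - 10P = 1107 + 11P. Rearranging, 21P = 945, hence P* = 45.
Then Q* = 2052 - 10(45) = 1602.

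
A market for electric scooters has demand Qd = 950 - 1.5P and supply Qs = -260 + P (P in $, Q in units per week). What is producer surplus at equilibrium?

At equilibrium Qd = Qs, so 950 - 1.5P = -260 + P; collecting terms, 1210 = 2.5P and P* = 484.
Substitute back: Q* = 950 - 1.5(484) = 224.
Supply choke price (Qs = 0): P = 260. Producer surplus = ½ × (484 - 260) × 224 = 25088.

Producer surplus = 25088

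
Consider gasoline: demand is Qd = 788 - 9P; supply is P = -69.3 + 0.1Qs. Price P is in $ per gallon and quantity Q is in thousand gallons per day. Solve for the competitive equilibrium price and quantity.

P* = 5, Q* = 743

Solving each curve for Q: Qs = 693 + 10P.
At equilibrium Qd = Qs, so 788 - 9P = 693 + 10P; collecting terms, 95 = 19P and P* = 5.
From the demand curve, Q* = 788 - 9(5) = 743.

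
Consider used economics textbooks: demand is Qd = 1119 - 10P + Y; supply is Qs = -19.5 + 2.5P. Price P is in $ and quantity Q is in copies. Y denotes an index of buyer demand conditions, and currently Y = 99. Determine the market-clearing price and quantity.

With Y = 99, demand is Qd = 1218 - 10P.
Set Qd = Qs: 1218 - 10P = -19.5 + 2.5P, so 1237.5 = 12.5P and P* = 99.
Substitute back: Q* = 1218 - 10(99) = 228.

P* = 99, Q* = 228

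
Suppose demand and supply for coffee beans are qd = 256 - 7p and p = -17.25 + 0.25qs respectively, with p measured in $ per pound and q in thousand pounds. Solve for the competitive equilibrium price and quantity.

p* = 17, q* = 137

Solving each curve for q: qs = 69 + 4p.
Equating demand and supply, 256 - 7p = 69 + 4p gives 11p = 187, so p* = 17.
Substitute back: q* = 256 - 7(17) = 137.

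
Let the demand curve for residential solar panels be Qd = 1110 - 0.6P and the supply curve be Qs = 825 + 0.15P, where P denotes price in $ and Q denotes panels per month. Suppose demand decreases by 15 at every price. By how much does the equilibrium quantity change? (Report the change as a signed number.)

At equilibrium Qd = Qs, so 1110 - 0.6P = 825 + 0.15P; collecting terms, 285 = 0.75P and P* = 380.
Substitute back: Q* = 1110 - 0.6(380) = 882.
After the shift, demand is Qd = 1095 - 0.6P.
Re-solving, 0.75P = 270 gives P = 360 and Q = 879.
ΔQ = 879 - 882 = -3.

ΔQ = -3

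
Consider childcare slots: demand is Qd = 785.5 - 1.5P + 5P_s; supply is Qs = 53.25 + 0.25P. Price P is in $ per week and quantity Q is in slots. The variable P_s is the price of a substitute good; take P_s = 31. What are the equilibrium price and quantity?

With P_s = 31, demand is Qd = 940.5 - 1.5P.
The market clears where 940.5 - 1.5P = 53.25 + 0.25P. Rearranging, 1.75P = 887.25, hence P* = 507.
Then Q* = 940.5 - 1.5(507) = 180.

P* = 507, Q* = 180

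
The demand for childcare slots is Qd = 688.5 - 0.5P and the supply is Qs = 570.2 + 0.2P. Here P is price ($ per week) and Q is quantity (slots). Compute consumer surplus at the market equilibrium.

The market clears where 688.5 - 0.5P = 570.2 + 0.2P. Rearranging, 0.7P = 118.3, hence P* = 169.
Then Q* = 688.5 - 0.5(169) = 604.
Demand choke price (Qd = 0): P = 688.5/0.5 = 1377. Consumer surplus = ½ × (1377 - 169) × 604 = 364816.

Consumer surplus = 364816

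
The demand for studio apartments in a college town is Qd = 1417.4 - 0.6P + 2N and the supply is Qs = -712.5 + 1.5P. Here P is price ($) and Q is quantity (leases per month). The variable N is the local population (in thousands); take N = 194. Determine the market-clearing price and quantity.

P* = 1199, Q* = 1086

With N = 194, demand is Qd = 1805.4 - 0.6P.
Equating demand and supply, 1805.4 - 0.6P = -712.5 + 1.5P gives 2.1P = 2517.9, so P* = 1199.
Substitute back: Q* = 1805.4 - 0.6(1199) = 1086.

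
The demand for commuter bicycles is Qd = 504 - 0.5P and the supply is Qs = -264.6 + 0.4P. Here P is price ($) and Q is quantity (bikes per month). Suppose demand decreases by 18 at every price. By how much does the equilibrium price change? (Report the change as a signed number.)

ΔP = -20

Set Qd = Qs: 504 - 0.5P = -264.6 + 0.4P, so 768.6 = 0.9P and P* = 854.
Plugging P* into demand: Q* = 504 - 0.5(854) = 77.
After the shift, demand is Qd = 486 - 0.5P.
The new intersection has 750.6 = 0.9P, i.e. P = 834, Q = 69.
ΔP = 834 - 854 = -20.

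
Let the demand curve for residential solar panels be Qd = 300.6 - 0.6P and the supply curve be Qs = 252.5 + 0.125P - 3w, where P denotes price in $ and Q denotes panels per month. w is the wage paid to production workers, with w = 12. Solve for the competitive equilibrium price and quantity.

P* = 116, Q* = 231

With w = 12, supply is Qs = 216.5 + 0.125P.
Set Qd = Qs: 300.6 - 0.6P = 216.5 + 0.125P, so 84.1 = 0.725P and P* = 116.
Then Q* = 300.6 - 0.6(116) = 231.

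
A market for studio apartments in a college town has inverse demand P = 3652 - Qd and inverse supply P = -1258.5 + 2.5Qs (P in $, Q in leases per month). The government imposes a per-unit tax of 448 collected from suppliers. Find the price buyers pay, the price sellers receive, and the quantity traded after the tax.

In direct form, Qd = 3652 - P and Qs = 503.4 + 0.4P.
The tax drives a wedge P_b - P_s = 448. Substituting P_s = P_b - 448 into supply: Qs = 324.2 + 0.4P_b.
Set Qd = Qs: 3652 - P_b = 324.2 + 0.4P_b, so 3327.8 = 1.4P_b and P_b = 2377.
Then P_s = 2377 - 448 = 1929 and Q = 3652 - 2377 = 1275.

P_b = 2377, P_s = 1929, Q = 1275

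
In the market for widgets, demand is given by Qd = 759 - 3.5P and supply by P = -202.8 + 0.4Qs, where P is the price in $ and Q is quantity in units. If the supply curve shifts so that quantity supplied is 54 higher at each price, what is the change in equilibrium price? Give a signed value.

ΔP = -9

In direct form, Qs = 507 + 2.5P.
At equilibrium Qd = Qs, so 759 - 3.5P = 507 + 2.5P; collecting terms, 252 = 6P and P* = 42.
Plugging P* into demand: Q* = 759 - 3.5(42) = 612.
After the shift, supply is Qs = 561 + 2.5P.
Re-solving, 6P = 198 gives P = 33 and Q = 643.5.
ΔP = 33 - 42 = -9.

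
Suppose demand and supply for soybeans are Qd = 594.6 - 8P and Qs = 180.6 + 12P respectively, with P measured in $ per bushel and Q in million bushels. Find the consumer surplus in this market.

Consumer surplus = 11502.5625

The market clears where 594.6 - 8P = 180.6 + 12P. Rearranging, 20P = 414, hence P* = 20.7.
Plugging P* into demand: Q* = 594.6 - 8(20.7) = 429.
Demand choke price (Qd = 0): P = 594.6/8 = 74.325. Consumer surplus = ½ × (74.325 - 20.7) × 429 = 11502.5625.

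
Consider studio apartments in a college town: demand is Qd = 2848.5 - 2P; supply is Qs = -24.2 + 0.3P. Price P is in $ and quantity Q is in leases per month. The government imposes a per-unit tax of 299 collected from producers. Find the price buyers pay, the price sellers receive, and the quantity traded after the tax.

P_b = 1288, P_s = 989, Q = 272.5

Producers keep P_s = P_b - 299 per unit, so supply in terms of the buyer price is Qs = -113.9 + 0.3P_b.
Set Qd = Qs: 2848.5 - 2P_b = -113.9 + 0.3P_b, so 2962.4 = 2.3P_b and P_b = 1288.
Then P_s = 1288 - 299 = 989 and Q = 2848.5 - 2(1288) = 272.5.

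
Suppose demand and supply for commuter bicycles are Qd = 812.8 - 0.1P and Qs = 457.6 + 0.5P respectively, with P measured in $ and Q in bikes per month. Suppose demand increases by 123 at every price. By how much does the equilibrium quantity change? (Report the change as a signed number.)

Equating demand and supply, 812.8 - 0.1P = 457.6 + 0.5P gives 0.6P = 355.2, so P* = 592.
From the demand curve, Q* = 812.8 - 0.1(592) = 753.6.
After the shift, demand is Qd = 935.8 - 0.1P.
The new intersection has 478.2 = 0.6P, i.e. P = 797, Q = 856.1.
ΔQ = 856.1 - 753.6 = 102.5.

ΔQ = 102.5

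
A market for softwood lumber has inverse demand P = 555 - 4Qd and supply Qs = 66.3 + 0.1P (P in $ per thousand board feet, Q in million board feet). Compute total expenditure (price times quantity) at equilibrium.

Rewriting in direct form: Qd = 138.75 - 0.25P.
Set Qd = Qs: 138.75 - 0.25P = 66.3 + 0.1P, so 72.45 = 0.35P and P* = 207.
Plugging P* into demand: Q* = 138.75 - 0.25(207) = 87.
Total expenditure = P* × Q* = 207 × 87 = 18009.

Total expenditure = 18009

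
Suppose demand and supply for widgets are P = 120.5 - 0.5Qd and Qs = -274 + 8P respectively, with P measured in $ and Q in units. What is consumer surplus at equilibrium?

Rewriting in direct form: Qd = 241 - 2P.
Equating demand and supply, 241 - 2P = -274 + 8P gives 10P = 515, so P* = 51.5.
Then Q* = 241 - 2(51.5) = 138.
Demand choke price (Qd = 0): P = 241/2 = 120.5. Consumer surplus = ½ × (120.5 - 51.5) × 138 = 4761.

Consumer surplus = 4761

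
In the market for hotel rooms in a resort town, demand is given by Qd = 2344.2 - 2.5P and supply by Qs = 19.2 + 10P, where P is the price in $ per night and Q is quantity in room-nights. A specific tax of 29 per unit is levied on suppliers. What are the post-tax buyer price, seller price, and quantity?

P_b = 209.2, P_s = 180.2, Q = 1821.2

With a tax of 29 on suppliers, they supply based on the net price P_s = P_b - 29, so Qs = -270.8 + 10P_b.
Market clearing requires 2344.2 - 2.5P_b = -270.8 + 10P_b; hence 2615 = 12.5P_b and P_b = 209.2.
So P_s = 180.2 and the quantity traded is Q = 2344.2 - 2.5(209.2) = 1821.2.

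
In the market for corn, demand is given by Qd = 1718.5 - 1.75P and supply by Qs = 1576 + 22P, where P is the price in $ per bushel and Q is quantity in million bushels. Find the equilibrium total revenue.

The market clears where 1718.5 - 1.75P = 1576 + 22P. Rearranging, 23.75P = 142.5, hence P* = 6.
Then Q* = 1718.5 - 1.75(6) = 1708.
Total revenue = P* × Q* = 6 × 1708 = 10248.

Total revenue = 10248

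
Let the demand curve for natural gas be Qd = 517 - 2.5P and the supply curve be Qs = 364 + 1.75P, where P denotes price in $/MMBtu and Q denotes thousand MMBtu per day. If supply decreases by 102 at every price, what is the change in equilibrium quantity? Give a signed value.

The market clears where 517 - 2.5P = 364 + 1.75P. Rearranging, 4.25P = 153, hence P* = 36.
From the demand curve, Q* = 517 - 2.5(36) = 427.
After the shift, supply is Qs = 262 + 1.75P.
New equilibrium: 255 = 4.25P, so P = 60 and Q = 367.
ΔQ = 367 - 427 = -60.

ΔQ = -60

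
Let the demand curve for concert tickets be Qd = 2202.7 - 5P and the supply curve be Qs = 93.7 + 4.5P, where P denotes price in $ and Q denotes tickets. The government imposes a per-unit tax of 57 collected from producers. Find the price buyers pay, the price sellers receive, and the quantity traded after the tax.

P_b = 249, P_s = 192, Q = 957.7

The tax drives a wedge P_b - P_s = 57. Substituting P_s = P_b - 57 into supply: Qs = -162.8 + 4.5P_b.
Equate demand and the shifted supply: 2202.7 - 5P_b = -162.8 + 4.5P_b, giving 9.5P_b = 2365.5, so P_b = 249.
So P_s = 192 and the quantity traded is Q = 2202.7 - 5(249) = 957.7.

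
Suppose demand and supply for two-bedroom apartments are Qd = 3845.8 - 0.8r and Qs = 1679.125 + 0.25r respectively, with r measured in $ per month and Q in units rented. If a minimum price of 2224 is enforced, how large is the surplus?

At r = 2224: Qd = 2066.6 and Qs = 2235.125.
Surplus = Qs - Qd = 2235.125 - 2066.6 = 168.525.

Surplus = 168.525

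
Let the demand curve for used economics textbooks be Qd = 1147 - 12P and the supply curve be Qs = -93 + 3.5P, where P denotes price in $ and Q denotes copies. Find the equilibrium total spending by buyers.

Total spending by buyers = 14960

Equating demand and supply, 1147 - 12P = -93 + 3.5P gives 15.5P = 1240, so P* = 80.
Then Q* = 1147 - 12(80) = 187.
Total spending by buyers = P* × Q* = 80 × 187 = 14960.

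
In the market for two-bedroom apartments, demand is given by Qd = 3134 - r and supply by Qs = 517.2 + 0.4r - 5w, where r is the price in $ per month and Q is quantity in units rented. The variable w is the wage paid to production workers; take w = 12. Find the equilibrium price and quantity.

With w = 12, supply is Qs = 457.2 + 0.4r.
Equating demand and supply, 3134 - r = 457.2 + 0.4r gives 1.4r = 2676.8, so r* = 1912.
From the demand curve, Q* = 3134 - 1912 = 1222.

r* = 1912, Q* = 1222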